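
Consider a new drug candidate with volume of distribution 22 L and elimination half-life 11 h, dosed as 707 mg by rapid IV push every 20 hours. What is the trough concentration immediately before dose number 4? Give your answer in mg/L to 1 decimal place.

f = (1/2)^(τ/t½) = (1/2)^(20/11) ≈ 0.2836.
C₀ = D/Vd = 707/22 ≈ 32.136 mg/L.
Before the 4th dose, 3 doses have been given. Superposition: Cmin = C₀·(f + f² + … + f^3).
≈ 32.136 × (0.2836 + 0.0804 + 0.0228) ≈ 32.136 × 0.3868 ≈ 12.430 mg/L.

12.4 mg/L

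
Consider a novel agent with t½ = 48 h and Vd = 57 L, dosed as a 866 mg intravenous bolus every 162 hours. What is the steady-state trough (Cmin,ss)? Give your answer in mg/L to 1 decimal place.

Over one 162-h interval, 162/48 ≈ 3.375 half-lives elapse, leaving f ≈ 0.0964 of each dose.
Accumulation ratio R = 1/(1 − f) ≈ 1/0.9036 ≈ 1.1067.
Single-dose peak C₀ = D/Vd = 866/57 ≈ 15.193 mg/L.
Steady-state peak Cmax,ss = C₀·R ≈ 15.193 × 1.1067 ≈ 16.814 mg/L.
One interval later, Cmin,ss = Cmax,ss·e^(−kτ) ≈ 16.814 × 0.0964 ≈ 1.621 mg/L.

1.6 mg/L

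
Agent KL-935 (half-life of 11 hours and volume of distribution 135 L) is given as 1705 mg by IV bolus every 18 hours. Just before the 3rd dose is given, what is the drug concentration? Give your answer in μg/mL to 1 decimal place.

f = (1/2)^(τ/t½) = (1/2)^(18/11) ≈ 0.3217.
C₀ = D/Vd = 1705/135 ≈ 12.630 μg/mL.
Before the 3rd dose, 2 doses have been given. Superposition: Cmin = C₀·(f + f²).
≈ 12.630 × (0.3217 + 0.1035) ≈ 12.630 × 0.4252 ≈ 5.370 μg/mL.

5.4 μg/mL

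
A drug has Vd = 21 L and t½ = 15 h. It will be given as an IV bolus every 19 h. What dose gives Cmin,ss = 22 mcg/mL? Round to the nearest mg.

τ/t½ = 19/15 ≈ 1.2667, so f = (1/2)^(19/15) ≈ 0.415619.
Cmin,ss = (D/Vd)·f/(1−f), so D = Cmin,ss·Vd·(1−f)/f.
D = 22 × 21 × (1−f)/f ≈ 22 × 21 × 1.40605 ≈ 649.60 mg.

650 mg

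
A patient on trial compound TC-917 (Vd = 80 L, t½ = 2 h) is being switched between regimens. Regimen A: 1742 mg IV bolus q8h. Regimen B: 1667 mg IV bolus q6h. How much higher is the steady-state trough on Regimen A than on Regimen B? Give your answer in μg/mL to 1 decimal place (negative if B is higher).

Regimen A: f = (1/2)^(8/2) ≈ 0.0625; Cmin,ss = (1742/80)·f/(1−f) ≈ 1.452 μg/mL.
Regimen B: f = (1/2)^(6/2) ≈ 0.1250; Cmin,ss = (1667/80)·f/(1−f) ≈ 2.977 μg/mL.
Difference ≈ 1.452 − 2.977 ≈ -1.525 μg/mL.

-1.5 μg/mL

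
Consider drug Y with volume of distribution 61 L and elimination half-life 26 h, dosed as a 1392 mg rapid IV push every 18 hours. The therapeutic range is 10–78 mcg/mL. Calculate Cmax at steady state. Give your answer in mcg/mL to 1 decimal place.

k = ln2/t½ = ln2/26 ≈ 0.026660 h⁻¹; fraction remaining f = e^(−kτ) = e^(−0.026660×18) ≈ 0.6189.
Accumulation ratio R = 1/(1 − f) ≈ 1/0.3811 ≈ 2.6240.
Single-dose peak C₀ = D/Vd = 1392/61 ≈ 22.820 mcg/mL.
Steady-state peak Cmax,ss = C₀·R ≈ 22.820 × 2.6240 ≈ 59.880 mcg/mL.
Peak 59.9 mcg/mL vs MTC 78 mcg/mL: below toxic threshold.

59.9 mcg/mL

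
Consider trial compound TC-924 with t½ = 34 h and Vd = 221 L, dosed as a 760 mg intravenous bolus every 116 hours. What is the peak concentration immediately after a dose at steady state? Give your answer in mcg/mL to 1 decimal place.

k = ln2/t½ = ln2/34 ≈ 0.020387 h⁻¹; fraction remaining f = e^(−kτ) = e^(−0.020387×116) ≈ 0.0940.
At steady state, accumulation factor R = 1/(1 − e^(−kτ)) ≈ 1.1038.
Each bolus raises the concentration by D/Vd = 760/221 ≈ 3.439 mcg/mL.
Steady-state peak Cmax,ss = C₀·R ≈ 3.439 × 1.1038 ≈ 3.796 mcg/mL.

3.8 mcg/mL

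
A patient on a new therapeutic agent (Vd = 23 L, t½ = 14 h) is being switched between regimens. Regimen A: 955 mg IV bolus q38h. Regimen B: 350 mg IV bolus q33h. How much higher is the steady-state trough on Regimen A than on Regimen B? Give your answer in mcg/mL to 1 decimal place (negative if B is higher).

3.8 mcg/mL

Regimen A: f = (1/2)^(38/14) ≈ 0.1524; Cmin,ss = (955/23)·f/(1−f) ≈ 7.466 mcg/mL.
Regimen B: f = (1/2)^(33/14) ≈ 0.1952; Cmin,ss = (350/23)·f/(1−f) ≈ 3.691 mcg/mL.
Difference ≈ 7.466 − 3.691 ≈ 3.775 mcg/mL.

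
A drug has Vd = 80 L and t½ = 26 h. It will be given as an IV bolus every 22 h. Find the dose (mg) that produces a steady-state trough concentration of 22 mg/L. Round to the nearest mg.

τ/t½ = 22/26 ≈ 0.84615, so f = (1/2)^(22/26) ≈ 0.556266.
Cmin,ss = (D/Vd)·f/(1−f), so D = Cmin,ss·Vd·(1−f)/f.
D = 22 × 80 × (1−f)/f ≈ 22 × 80 × 0.79770 ≈ 1403.95 mg.

1404 mg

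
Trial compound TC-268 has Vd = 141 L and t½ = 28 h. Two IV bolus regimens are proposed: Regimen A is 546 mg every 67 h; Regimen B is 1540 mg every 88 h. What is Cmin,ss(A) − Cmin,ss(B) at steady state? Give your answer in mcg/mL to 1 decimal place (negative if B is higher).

Regimen A: f = (1/2)^(67/28) ≈ 0.1904; Cmin,ss = (546/141)·f/(1−f) ≈ 0.911 mcg/mL.
Regimen B: f = (1/2)^(88/28) ≈ 0.1132; Cmin,ss = (1540/141)·f/(1−f) ≈ 1.394 mcg/mL.
Difference ≈ 0.911 − 1.394 ≈ -0.483 mcg/mL.

-0.5 mcg/mL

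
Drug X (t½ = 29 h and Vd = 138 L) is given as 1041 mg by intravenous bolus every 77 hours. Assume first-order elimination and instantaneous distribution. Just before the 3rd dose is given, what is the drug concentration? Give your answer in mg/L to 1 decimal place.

1.4 mg/L

f = (1/2)^(τ/t½) = (1/2)^(77/29) ≈ 0.1587.
C₀ = D/Vd = 1041/138 ≈ 7.543 mg/L.
Before the 3rd dose, 2 doses have been given. Superposition: Cmin = C₀·(f + f²).
≈ 7.543 × (0.1587 + 0.0252) ≈ 7.543 × 0.1839 ≈ 1.387 mg/L.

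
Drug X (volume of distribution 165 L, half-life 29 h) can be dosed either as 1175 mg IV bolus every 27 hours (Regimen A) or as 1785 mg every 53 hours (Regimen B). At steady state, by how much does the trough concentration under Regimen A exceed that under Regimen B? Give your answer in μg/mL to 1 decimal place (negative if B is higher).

Regimen A: f = (1/2)^(27/29) ≈ 0.5245; Cmin,ss = (1175/165)·f/(1−f) ≈ 7.855 μg/mL.
Regimen B: f = (1/2)^(53/29) ≈ 0.2817; Cmin,ss = (1785/165)·f/(1−f) ≈ 4.243 μg/mL.
Difference ≈ 7.855 − 4.243 ≈ 3.612 μg/mL.

3.6 μg/mL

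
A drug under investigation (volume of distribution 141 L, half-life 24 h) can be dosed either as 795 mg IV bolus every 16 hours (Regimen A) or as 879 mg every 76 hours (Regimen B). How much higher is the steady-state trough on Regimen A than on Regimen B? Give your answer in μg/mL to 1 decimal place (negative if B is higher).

8.8 μg/mL

Regimen A: f = (1/2)^(16/24) ≈ 0.6300; Cmin,ss = (795/141)·f/(1−f) ≈ 9.600 μg/mL.
Regimen B: f = (1/2)^(76/24) ≈ 0.1114; Cmin,ss = (879/141)·f/(1−f) ≈ 0.782 μg/mL.
Difference ≈ 9.600 − 0.782 ≈ 8.818 μg/mL.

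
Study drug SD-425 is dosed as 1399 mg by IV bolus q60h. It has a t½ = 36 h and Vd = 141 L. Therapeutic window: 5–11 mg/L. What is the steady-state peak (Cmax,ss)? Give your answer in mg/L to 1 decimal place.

14.5 mg/L

Over one 60-h interval, 60/36 ≈ 1.6667 half-lives elapse, leaving f ≈ 0.3150 of each dose.
At steady state, accumulation factor R = 1/(1 − e^(−kτ)) ≈ 1.4599.
Single-dose peak C₀ = D/Vd = 1399/141 ≈ 9.922 mg/L.
Cmax,ss = C₀/(1 − f) ≈ 9.922/0.6850 ≈ 14.485 mg/L.
Peak 14.5 mg/L vs MTC 11 mg/L: exceeds toxic threshold.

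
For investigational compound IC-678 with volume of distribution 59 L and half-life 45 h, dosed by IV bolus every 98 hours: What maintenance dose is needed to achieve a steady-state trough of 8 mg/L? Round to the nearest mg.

1664 mg

τ/t½ = 98/45 ≈ 2.1778, so f = (1/2)^(98/45) ≈ 0.221016.
Cmin,ss = (D/Vd)·f/(1−f), so D = Cmin,ss·Vd·(1−f)/f.
D = 8 × 59 × (1−f)/f ≈ 8 × 59 × 3.52456 ≈ 1663.59 mg.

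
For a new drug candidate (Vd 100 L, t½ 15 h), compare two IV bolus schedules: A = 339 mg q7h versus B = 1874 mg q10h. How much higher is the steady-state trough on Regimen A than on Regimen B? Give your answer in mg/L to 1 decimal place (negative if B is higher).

-23.0 mg/L

Regimen A: f = (1/2)^(7/15) ≈ 0.7236; Cmin,ss = (339/100)·f/(1−f) ≈ 8.875 mg/L.
Regimen B: f = (1/2)^(10/15) ≈ 0.6300; Cmin,ss = (1874/100)·f/(1−f) ≈ 31.909 mg/L.
Difference ≈ 8.875 − 31.909 ≈ -23.034 mg/L.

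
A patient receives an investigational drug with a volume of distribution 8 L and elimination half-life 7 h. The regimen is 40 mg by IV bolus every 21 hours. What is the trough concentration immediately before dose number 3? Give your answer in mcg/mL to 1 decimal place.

f = (1/2)^(τ/t½) = (1/2)^(21/7) ≈ 0.1250.
C₀ = D/Vd = 40/8 ≈ 5.000 mcg/mL.
Before the 3rd dose, 2 doses have been given. Superposition: Cmin = C₀·(f + f²).
≈ 5.000 × (0.1250 + 0.0156) ≈ 5.000 × 0.1406 ≈ 0.703 mcg/mL.

0.7 mcg/mL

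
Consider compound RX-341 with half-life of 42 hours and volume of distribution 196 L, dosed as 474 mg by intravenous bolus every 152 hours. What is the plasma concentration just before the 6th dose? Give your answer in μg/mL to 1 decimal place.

f = (1/2)^(τ/t½) = (1/2)^(152/42) ≈ 0.0814.
C₀ = D/Vd = 474/196 ≈ 2.418 μg/mL.
Before the 6th dose, 5 doses have been given. Superposition: Cmin = C₀·(f + f² + … + f^5).
≈ 2.418 × (0.0814 + 0.0066 + 0.0005 + 0.0000 + 0.0000) ≈ 2.418 × 0.0885 ≈ 0.214 μg/mL.

0.2 μg/mL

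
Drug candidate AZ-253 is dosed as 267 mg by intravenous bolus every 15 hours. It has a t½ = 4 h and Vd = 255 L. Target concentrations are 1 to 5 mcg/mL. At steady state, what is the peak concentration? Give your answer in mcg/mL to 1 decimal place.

1.1 mcg/mL

Over one 15-h interval, 15/4 ≈ 3.75 half-lives elapse, leaving f ≈ 0.0743 of each dose.
At steady state, accumulation factor R = 1/(1 − e^(−kτ)) ≈ 1.0803.
Single-dose peak C₀ = D/Vd = 267/255 ≈ 1.047 mcg/mL.
Cmax,ss = C₀/(1 − f) ≈ 1.047/0.9257 ≈ 1.131 mcg/mL.
Peak 1.1 mcg/mL vs MTC 5 mcg/mL: below toxic threshold.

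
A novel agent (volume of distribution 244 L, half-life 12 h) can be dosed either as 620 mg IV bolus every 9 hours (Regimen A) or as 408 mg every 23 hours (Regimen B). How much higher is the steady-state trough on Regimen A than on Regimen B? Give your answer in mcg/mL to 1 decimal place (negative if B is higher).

Regimen A: f = (1/2)^(9/12) ≈ 0.5946; Cmin,ss = (620/244)·f/(1−f) ≈ 3.727 mcg/mL.
Regimen B: f = (1/2)^(23/12) ≈ 0.2649; Cmin,ss = (408/244)·f/(1−f) ≈ 0.603 mcg/mL.
Difference ≈ 3.727 − 0.603 ≈ 3.124 mcg/mL.

3.1 mcg/mL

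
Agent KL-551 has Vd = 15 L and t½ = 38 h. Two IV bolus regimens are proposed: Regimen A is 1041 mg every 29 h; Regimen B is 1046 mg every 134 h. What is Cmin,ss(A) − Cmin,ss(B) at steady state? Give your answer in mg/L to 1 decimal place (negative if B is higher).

Regimen A: f = (1/2)^(29/38) ≈ 0.5892; Cmin,ss = (1041/15)·f/(1−f) ≈ 99.539 mg/L.
Regimen B: f = (1/2)^(134/38) ≈ 0.0868; Cmin,ss = (1046/15)·f/(1−f) ≈ 6.628 mg/L.
Difference ≈ 99.539 − 6.628 ≈ 92.911 mg/L.

92.9 mg/L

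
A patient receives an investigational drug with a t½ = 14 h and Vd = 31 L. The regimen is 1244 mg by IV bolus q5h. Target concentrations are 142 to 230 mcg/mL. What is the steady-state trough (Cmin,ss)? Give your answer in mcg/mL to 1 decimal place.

Over one 5-h interval, 5/14 ≈ 0.35714 half-lives elapse, leaving f ≈ 0.7807 of each dose.
Accumulation ratio R = 1/(1 − f) ≈ 1/0.2193 ≈ 4.5600.
Each bolus raises the concentration by D/Vd = 1244/31 ≈ 40.129 mcg/mL.
Cmax,ss = C₀/(1 − f) ≈ 40.129/0.2193 ≈ 182.987 mcg/mL.
One interval later, Cmin,ss = Cmax,ss·e^(−kτ) ≈ 182.987 × 0.7807 ≈ 142.858 mcg/mL.
Trough 142.9 mcg/mL vs MEC 142 mcg/mL: adequate.

142.9 mcg/mL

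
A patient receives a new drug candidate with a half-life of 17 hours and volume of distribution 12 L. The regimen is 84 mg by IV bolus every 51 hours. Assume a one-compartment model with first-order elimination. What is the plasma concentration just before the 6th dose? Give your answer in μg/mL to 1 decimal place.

1.0 μg/mL

f = (1/2)^(τ/t½) = (1/2)^(51/17) ≈ 0.1250.
C₀ = D/Vd = 84/12 ≈ 7.000 μg/mL.
Before the 6th dose, 5 doses have been given. Superposition: Cmin = C₀·(f + f² + … + f^5).
≈ 7.000 × (0.1250 + 0.0156 + 0.0020 + 0.0002 + 0.0000) ≈ 7.000 × 0.1428 ≈ 1.000 μg/mL.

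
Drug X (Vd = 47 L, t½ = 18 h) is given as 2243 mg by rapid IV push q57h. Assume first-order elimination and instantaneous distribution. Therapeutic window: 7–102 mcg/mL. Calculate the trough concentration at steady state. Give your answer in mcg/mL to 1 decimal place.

6.0 mcg/mL

τ/t½ = 57/18 ≈ 3.1667, so fraction remaining f = (1/2)^(57/18) ≈ 0.1114.
At steady state, accumulation factor R = 1/(1 − e^(−kτ)) ≈ 1.1254.
Single-dose peak C₀ = D/Vd = 2243/47 ≈ 47.723 mcg/mL.
Steady-state peak Cmax,ss = C₀·R ≈ 47.723 × 1.1254 ≈ 53.707 mcg/mL.
One interval later, Cmin,ss = Cmax,ss·e^(−kτ) ≈ 53.707 × 0.1114 ≈ 5.983 mcg/mL.
Trough 6.0 mcg/mL vs MEC 7 mcg/mL: subtherapeutic.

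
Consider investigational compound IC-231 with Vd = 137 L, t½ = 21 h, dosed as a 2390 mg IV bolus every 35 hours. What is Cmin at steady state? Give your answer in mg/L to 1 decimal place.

8.0 mg/L

τ/t½ = 35/21 ≈ 1.6667, so fraction remaining f = (1/2)^(35/21) ≈ 0.3150.
At steady state, accumulation factor R = 1/(1 − e^(−kτ)) ≈ 1.4599.
Single-dose peak C₀ = D/Vd = 2390/137 ≈ 17.445 mg/L.
Steady-state peak Cmax,ss = C₀·R ≈ 17.445 × 1.4599 ≈ 25.468 mg/L.
Steady-state trough Cmin,ss = Cmax,ss·f ≈ 25.468 × 0.3150 ≈ 8.022 mg/L.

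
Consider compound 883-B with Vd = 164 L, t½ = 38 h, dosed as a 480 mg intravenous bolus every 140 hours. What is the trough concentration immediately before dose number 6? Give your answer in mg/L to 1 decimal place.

f = (1/2)^(τ/t½) = (1/2)^(140/38) ≈ 0.0778.
C₀ = D/Vd = 480/164 ≈ 2.927 mg/L.
Before the 6th dose, 5 doses have been given. Superposition: Cmin = C₀·(f + f² + … + f^5).
≈ 2.927 × (0.0778 + 0.0061 + 0.0005 + 0.0000 + 0.0000) ≈ 2.927 × 0.0844 ≈ 0.247 mg/L.

0.2 mg/L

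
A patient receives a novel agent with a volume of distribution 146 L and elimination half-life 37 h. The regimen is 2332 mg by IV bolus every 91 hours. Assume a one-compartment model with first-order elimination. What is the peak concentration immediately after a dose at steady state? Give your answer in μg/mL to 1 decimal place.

Over one 91-h interval, 91/37 ≈ 2.4595 half-lives elapse, leaving f ≈ 0.1818 of each dose.
Accumulation ratio R = 1/(1 − f) ≈ 1/0.8182 ≈ 1.2222.
Each bolus raises the concentration by D/Vd = 2332/146 ≈ 15.973 μg/mL.
Cmax,ss = C₀/(1 − f) ≈ 15.973/0.8182 ≈ 19.522 μg/mL.

19.5 μg/mL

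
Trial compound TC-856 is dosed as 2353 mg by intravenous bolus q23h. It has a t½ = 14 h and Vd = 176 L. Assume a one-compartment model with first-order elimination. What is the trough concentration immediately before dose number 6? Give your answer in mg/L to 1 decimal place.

f = (1/2)^(τ/t½) = (1/2)^(23/14) ≈ 0.3202.
C₀ = D/Vd = 2353/176 ≈ 13.369 mg/L.
Before the 6th dose, 5 doses have been given. Superposition: Cmin = C₀·(f + f² + … + f^5).
≈ 13.369 × (0.3202 + 0.1025 + 0.0328 + 0.0105 + 0.0034) ≈ 13.369 × 0.4694 ≈ 6.275 mg/L.

6.3 mg/L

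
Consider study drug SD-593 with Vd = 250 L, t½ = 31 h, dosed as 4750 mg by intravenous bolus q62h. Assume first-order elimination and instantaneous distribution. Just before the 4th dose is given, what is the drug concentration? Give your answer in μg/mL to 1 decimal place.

f = (1/2)^(τ/t½) = (1/2)^(62/31) ≈ 0.2500.
C₀ = D/Vd = 4750/250 ≈ 19.000 μg/mL.
Before the 4th dose, 3 doses have been given. Superposition: Cmin = C₀·(f + f² + … + f^3).
≈ 19.000 × (0.2500 + 0.0625 + 0.0156) ≈ 19.000 × 0.3281 ≈ 6.234 μg/mL.

6.2 μg/mL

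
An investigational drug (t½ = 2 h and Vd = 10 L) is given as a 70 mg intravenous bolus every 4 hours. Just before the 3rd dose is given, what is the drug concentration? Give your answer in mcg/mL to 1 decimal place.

2.2 mcg/mL

f = (1/2)^(τ/t½) = (1/2)^(4/2) ≈ 0.2500.
C₀ = D/Vd = 70/10 ≈ 7.000 mcg/mL.
Before the 3rd dose, 2 doses have been given. Superposition: Cmin = C₀·(f + f²).
≈ 7.000 × (0.2500 + 0.0625) ≈ 7.000 × 0.3125 ≈ 2.188 mcg/mL.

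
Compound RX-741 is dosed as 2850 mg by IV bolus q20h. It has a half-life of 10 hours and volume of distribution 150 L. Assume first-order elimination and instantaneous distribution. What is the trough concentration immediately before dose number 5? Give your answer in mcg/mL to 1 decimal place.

6.3 mcg/mL

f = (1/2)^(τ/t½) = (1/2)^(20/10) ≈ 0.2500.
C₀ = D/Vd = 2850/150 ≈ 19.000 mcg/mL.
Before the 5th dose, 4 doses have been given. Superposition: Cmin = C₀·(f + f² + … + f^4).
≈ 19.000 × (0.2500 + 0.0625 + 0.0156 + 0.0039) ≈ 19.000 × 0.3320 ≈ 6.308 mcg/mL.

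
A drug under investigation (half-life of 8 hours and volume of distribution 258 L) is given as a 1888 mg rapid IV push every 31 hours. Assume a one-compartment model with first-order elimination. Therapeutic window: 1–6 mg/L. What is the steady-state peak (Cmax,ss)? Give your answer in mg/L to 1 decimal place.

k = ln2/t½ = ln2/8 ≈ 0.086643 h⁻¹; fraction remaining f = e^(−kτ) = e^(−0.086643×31) ≈ 0.0682.
At steady state, accumulation factor R = 1/(1 − e^(−kτ)) ≈ 1.0732.
Single-dose peak C₀ = D/Vd = 1888/258 ≈ 7.318 mg/L.
Steady-state peak Cmax,ss = C₀·R ≈ 7.318 × 1.0732 ≈ 7.854 mg/L.
Peak 7.9 mg/L vs MTC 6 mg/L: exceeds toxic threshold.

7.9 mg/L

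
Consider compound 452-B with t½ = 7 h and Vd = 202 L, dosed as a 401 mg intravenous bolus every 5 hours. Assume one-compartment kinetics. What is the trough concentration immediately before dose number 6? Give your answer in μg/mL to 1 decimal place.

2.8 μg/mL

f = (1/2)^(τ/t½) = (1/2)^(5/7) ≈ 0.6095.
C₀ = D/Vd = 401/202 ≈ 1.985 μg/mL.
Before the 6th dose, 5 doses have been given. Superposition: Cmin = C₀·(f + f² + … + f^5).
≈ 1.985 × (0.6095 + 0.3715 + 0.2264 + 0.1380 + 0.0841) ≈ 1.985 × 1.4295 ≈ 2.838 μg/mL.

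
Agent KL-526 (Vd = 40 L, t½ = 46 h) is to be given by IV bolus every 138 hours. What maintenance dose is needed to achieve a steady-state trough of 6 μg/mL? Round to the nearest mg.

1680 mg

τ/t½ = 138/46 ≈ 3, so f = (1/2)^(138/46) ≈ 0.125000.
Cmin,ss = (D/Vd)·f/(1−f), so D = Cmin,ss·Vd·(1−f)/f.
D = 6 × 40 × (1−f)/f ≈ 6 × 40 × 7.00000 ≈ 1680.00 mg.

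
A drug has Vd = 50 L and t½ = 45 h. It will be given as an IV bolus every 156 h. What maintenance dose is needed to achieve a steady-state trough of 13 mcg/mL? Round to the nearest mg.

τ/t½ = 156/45 ≈ 3.4667, so f = (1/2)^(156/45) ≈ 0.090454.
Cmin,ss = (D/Vd)·f/(1−f), so D = Cmin,ss·Vd·(1−f)/f.
D = 13 × 50 × (1−f)/f ≈ 13 × 50 × 10.05534 ≈ 6535.97 mg.

6536 mg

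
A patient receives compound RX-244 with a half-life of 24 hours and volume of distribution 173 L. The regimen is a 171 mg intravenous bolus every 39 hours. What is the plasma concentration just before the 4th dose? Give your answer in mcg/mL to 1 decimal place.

0.5 mcg/mL

f = (1/2)^(τ/t½) = (1/2)^(39/24) ≈ 0.3242.
C₀ = D/Vd = 171/173 ≈ 0.988 mcg/mL.
Before the 4th dose, 3 doses have been given. Superposition: Cmin = C₀·(f + f² + … + f^3).
≈ 0.988 × (0.3242 + 0.1051 + 0.0341) ≈ 0.988 × 0.4634 ≈ 0.458 mcg/mL.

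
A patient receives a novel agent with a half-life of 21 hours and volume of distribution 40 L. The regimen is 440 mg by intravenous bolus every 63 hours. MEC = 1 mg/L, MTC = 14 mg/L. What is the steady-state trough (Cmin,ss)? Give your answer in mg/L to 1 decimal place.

1.6 mg/L

The dosing interval is 3 half-lives, so f = 2^(−3) = 0.125.
Accumulation ratio R = 1/(1 − f) = 1/0.875 = 8/7.
Single-dose peak C₀ = D/Vd = 440/40 = 11 mg/L.
Steady-state peak Cmax,ss = C₀·R = 11 × 8/7 ≈ 12.571 mg/L.
Steady-state trough Cmin,ss = Cmax,ss·f ≈ 12.571 × 0.125 ≈ 1.571 mg/L.
Trough 1.6 mg/L vs MEC 1 mg/L: adequate.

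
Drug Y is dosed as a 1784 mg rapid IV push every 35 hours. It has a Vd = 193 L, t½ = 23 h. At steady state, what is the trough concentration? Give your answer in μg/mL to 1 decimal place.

k = ln2/t½ = ln2/23 ≈ 0.030137 h⁻¹; fraction remaining f = e^(−kτ) = e^(−0.030137×35) ≈ 0.3483.
Accumulation ratio R = 1/(1 − f) ≈ 1/0.6517 ≈ 1.5344.
Each bolus raises the concentration by D/Vd = 1784/193 ≈ 9.244 μg/mL.
Cmax,ss = C₀/(1 − f) ≈ 9.244/0.6517 ≈ 14.184 μg/mL.
Steady-state trough Cmin,ss = Cmax,ss·f ≈ 14.184 × 0.3483 ≈ 4.940 μg/mL.

4.9 μg/mL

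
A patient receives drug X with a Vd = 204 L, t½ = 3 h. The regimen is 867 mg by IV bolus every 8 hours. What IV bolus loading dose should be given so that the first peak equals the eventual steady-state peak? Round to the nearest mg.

f = (1/2)^(8/3) ≈ 0.157490; accumulation ratio R = 1/(1−f) ≈ 1.18693.
Loading dose to hit Cmax,ss on first dose: D_load = D_maint·R ≈ 867 × 1.18693 ≈ 1029.07 mg.

1029 mg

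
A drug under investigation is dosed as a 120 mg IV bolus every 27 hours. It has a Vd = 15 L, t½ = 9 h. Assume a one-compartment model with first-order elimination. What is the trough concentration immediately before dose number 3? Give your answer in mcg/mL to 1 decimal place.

1.1 mcg/mL

f = (1/2)^(τ/t½) = (1/2)^(27/9) ≈ 0.1250.
C₀ = D/Vd = 120/15 ≈ 8.000 mcg/mL.
Before the 3rd dose, 2 doses have been given. Superposition: Cmin = C₀·(f + f²).
≈ 8.000 × (0.1250 + 0.0156) ≈ 8.000 × 0.1406 ≈ 1.125 mcg/mL.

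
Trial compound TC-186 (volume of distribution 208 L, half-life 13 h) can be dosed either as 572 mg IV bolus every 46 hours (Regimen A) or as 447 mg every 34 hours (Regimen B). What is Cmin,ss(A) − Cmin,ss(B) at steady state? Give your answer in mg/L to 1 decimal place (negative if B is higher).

Regimen A: f = (1/2)^(46/13) ≈ 0.0861; Cmin,ss = (572/208)·f/(1−f) ≈ 0.259 mg/L.
Regimen B: f = (1/2)^(34/13) ≈ 0.1632; Cmin,ss = (447/208)·f/(1−f) ≈ 0.419 mg/L.
Difference ≈ 0.259 − 0.419 ≈ -0.160 mg/L.

-0.2 mg/L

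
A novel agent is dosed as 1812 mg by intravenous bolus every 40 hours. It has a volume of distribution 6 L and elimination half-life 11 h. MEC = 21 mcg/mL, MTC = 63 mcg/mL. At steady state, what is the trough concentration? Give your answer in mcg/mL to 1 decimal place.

Over one 40-h interval, 40/11 ≈ 3.6364 half-lives elapse, leaving f ≈ 0.0804 of each dose.
At steady state, accumulation factor R = 1/(1 − e^(−kτ)) ≈ 1.0874.
Single-dose peak C₀ = D/Vd = 1812/6 ≈ 302.000 mcg/mL.
Steady-state peak Cmax,ss = C₀·R ≈ 302.000 × 1.0874 ≈ 328.395 mcg/mL.
Steady-state trough Cmin,ss = Cmax,ss·f ≈ 328.395 × 0.0804 ≈ 26.403 mcg/mL.
Trough 26.4 mcg/mL vs MEC 21 mcg/mL: adequate.

26.4 mcg/mL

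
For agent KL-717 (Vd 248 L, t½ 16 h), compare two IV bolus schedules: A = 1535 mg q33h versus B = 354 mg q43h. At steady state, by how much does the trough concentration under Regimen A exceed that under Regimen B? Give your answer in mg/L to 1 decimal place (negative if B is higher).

Regimen A: f = (1/2)^(33/16) ≈ 0.2394; Cmin,ss = (1535/248)·f/(1−f) ≈ 1.948 mg/L.
Regimen B: f = (1/2)^(43/16) ≈ 0.1552; Cmin,ss = (354/248)·f/(1−f) ≈ 0.262 mg/L.
Difference ≈ 1.948 − 0.262 ≈ 1.686 mg/L.

1.7 mg/L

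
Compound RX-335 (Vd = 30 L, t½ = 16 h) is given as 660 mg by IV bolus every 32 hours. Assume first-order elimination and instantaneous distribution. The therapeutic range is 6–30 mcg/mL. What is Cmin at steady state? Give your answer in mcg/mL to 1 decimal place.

The dosing interval is 2 half-lives, so f = 2^(−2) = 0.25.
At steady state, R = 1/(1 − 0.25) = 4/3.
Single-dose peak C₀ = D/Vd = 660/30 = 22 mcg/mL.
Steady-state peak Cmax,ss = C₀·R = 22 × 4/3 ≈ 29.333 mcg/mL.
Steady-state trough Cmin,ss = Cmax,ss·f ≈ 29.333 × 0.25 ≈ 7.333 mcg/mL.
Trough 7.3 mcg/mL vs MEC 6 mcg/mL: adequate.

7.3 mcg/mL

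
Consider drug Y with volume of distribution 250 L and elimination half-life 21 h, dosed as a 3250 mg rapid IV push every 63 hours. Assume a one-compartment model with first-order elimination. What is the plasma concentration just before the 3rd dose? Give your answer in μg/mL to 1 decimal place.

f = (1/2)^(τ/t½) = (1/2)^(63/21) ≈ 0.1250.
C₀ = D/Vd = 3250/250 ≈ 13.000 μg/mL.
Before the 3rd dose, 2 doses have been given. Superposition: Cmin = C₀·(f + f²).
≈ 13.000 × (0.1250 + 0.0156) ≈ 13.000 × 0.1406 ≈ 1.828 μg/mL.

1.8 μg/mL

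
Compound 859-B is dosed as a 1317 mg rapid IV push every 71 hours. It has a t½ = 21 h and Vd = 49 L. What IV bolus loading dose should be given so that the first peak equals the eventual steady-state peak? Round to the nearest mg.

f = (1/2)^(71/21) ≈ 0.095991; accumulation ratio R = 1/(1−f) ≈ 1.10618.
Loading dose to hit Cmax,ss on first dose: D_load = D_maint·R ≈ 1317 × 1.10618 ≈ 1456.84 mg.

1457 mg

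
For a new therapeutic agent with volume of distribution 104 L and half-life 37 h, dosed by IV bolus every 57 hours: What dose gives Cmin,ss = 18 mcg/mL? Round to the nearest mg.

3574 mg

τ/t½ = 57/37 ≈ 1.5405, so f = (1/2)^(57/37) ≈ 0.343757.
Cmin,ss = (D/Vd)·f/(1−f), so D = Cmin,ss·Vd·(1−f)/f.
D = 18 × 104 × (1−f)/f ≈ 18 × 104 × 1.90903 ≈ 3573.70 mg.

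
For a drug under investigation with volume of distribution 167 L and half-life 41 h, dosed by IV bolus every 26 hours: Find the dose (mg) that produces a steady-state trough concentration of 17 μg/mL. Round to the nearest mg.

τ/t½ = 26/41 ≈ 0.63415, so f = (1/2)^(26/41) ≈ 0.644322.
Cmin,ss = (D/Vd)·f/(1−f), so D = Cmin,ss·Vd·(1−f)/f.
D = 17 × 167 × (1−f)/f ≈ 17 × 167 × 0.55202 ≈ 1567.18 mg.

1567 mg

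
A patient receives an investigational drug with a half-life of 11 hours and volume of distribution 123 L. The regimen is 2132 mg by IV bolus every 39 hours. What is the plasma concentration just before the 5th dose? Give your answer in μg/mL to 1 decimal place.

1.6 μg/mL

f = (1/2)^(τ/t½) = (1/2)^(39/11) ≈ 0.0856.
C₀ = D/Vd = 2132/123 ≈ 17.333 μg/mL.
Before the 5th dose, 4 doses have been given. Superposition: Cmin = C₀·(f + f² + … + f^4).
≈ 17.333 × (0.0856 + 0.0073 + 0.0006 + 0.0001) ≈ 17.333 × 0.0936 ≈ 1.622 μg/mL.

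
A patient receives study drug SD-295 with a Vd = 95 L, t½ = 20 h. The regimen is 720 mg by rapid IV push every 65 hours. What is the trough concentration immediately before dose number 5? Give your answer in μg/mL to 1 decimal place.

0.9 μg/mL

f = (1/2)^(τ/t½) = (1/2)^(65/20) ≈ 0.1051.
C₀ = D/Vd = 720/95 ≈ 7.579 μg/mL.
Before the 5th dose, 4 doses have been given. Superposition: Cmin = C₀·(f + f² + … + f^4).
≈ 7.579 × (0.1051 + 0.0110 + 0.0012 + 0.0001) ≈ 7.579 × 0.1174 ≈ 0.890 μg/mL.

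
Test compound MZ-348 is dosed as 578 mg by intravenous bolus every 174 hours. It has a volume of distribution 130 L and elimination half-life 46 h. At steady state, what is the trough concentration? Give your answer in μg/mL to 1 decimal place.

Over one 174-h interval, 174/46 ≈ 3.7826 half-lives elapse, leaving f ≈ 0.0727 of each dose.
At steady state, accumulation factor R = 1/(1 − e^(−kτ)) ≈ 1.0784.
Each bolus raises the concentration by D/Vd = 578/130 ≈ 4.446 μg/mL.
Cmax,ss = C₀/(1 − f) ≈ 4.446/0.9273 ≈ 4.795 μg/mL.
One interval later, Cmin,ss = Cmax,ss·e^(−kτ) ≈ 4.795 × 0.0727 ≈ 0.349 μg/mL.

0.3 μg/mL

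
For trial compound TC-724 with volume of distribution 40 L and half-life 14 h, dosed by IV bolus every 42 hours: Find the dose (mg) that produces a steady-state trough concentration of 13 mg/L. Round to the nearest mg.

τ/t½ = 42/14 ≈ 3, so f = (1/2)^(42/14) ≈ 0.125000.
Cmin,ss = (D/Vd)·f/(1−f), so D = Cmin,ss·Vd·(1−f)/f.
D = 13 × 40 × (1−f)/f ≈ 13 × 40 × 7.00000 ≈ 3640.00 mg.

3640 mg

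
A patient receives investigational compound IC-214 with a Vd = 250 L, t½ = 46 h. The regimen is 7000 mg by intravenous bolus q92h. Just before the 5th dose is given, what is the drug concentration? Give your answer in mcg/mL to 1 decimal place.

f = (1/2)^(τ/t½) = (1/2)^(92/46) ≈ 0.2500.
C₀ = D/Vd = 7000/250 ≈ 28.000 mcg/mL.
Before the 5th dose, 4 doses have been given. Superposition: Cmin = C₀·(f + f² + … + f^4).
≈ 28.000 × (0.2500 + 0.0625 + 0.0156 + 0.0039) ≈ 28.000 × 0.3320 ≈ 9.296 mcg/mL.

9.3 mcg/mL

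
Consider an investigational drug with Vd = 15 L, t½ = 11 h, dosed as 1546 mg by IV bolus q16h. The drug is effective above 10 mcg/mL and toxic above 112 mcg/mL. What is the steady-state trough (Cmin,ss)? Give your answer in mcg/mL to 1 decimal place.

k = ln2/t½ = ln2/11 ≈ 0.063013 h⁻¹; fraction remaining f = e^(−kτ) = e^(−0.063013×16) ≈ 0.3649.
Accumulation ratio R = 1/(1 − f) ≈ 1/0.6351 ≈ 1.5746.
Single-dose peak C₀ = D/Vd = 1546/15 ≈ 103.067 mcg/mL.
Cmax,ss = C₀/(1 − f) ≈ 103.067/0.6351 ≈ 162.285 mcg/mL.
Steady-state trough Cmin,ss = Cmax,ss·f ≈ 162.285 × 0.3649 ≈ 59.218 mcg/mL.
Trough 59.2 mcg/mL vs MEC 10 mcg/mL: adequate.

59.2 mcg/mL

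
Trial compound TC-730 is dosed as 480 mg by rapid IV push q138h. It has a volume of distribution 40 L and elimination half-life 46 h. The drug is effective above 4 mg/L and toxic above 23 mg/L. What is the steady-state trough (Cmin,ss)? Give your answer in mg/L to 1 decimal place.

The dosing interval is 3 half-lives, so f = 2^(−3) = 0.125.
At steady state, R = 1/(1 − 0.125) = 8/7.
Single-dose peak C₀ = D/Vd = 480/40 = 12 mg/L.
Steady-state peak Cmax,ss = C₀·R = 12 × 8/7 ≈ 13.714 mg/L.
Steady-state trough Cmin,ss = Cmax,ss·f ≈ 13.714 × 0.125 ≈ 1.714 mg/L.
Trough 1.7 mg/L vs MEC 4 mg/L: subtherapeutic.

1.7 mg/L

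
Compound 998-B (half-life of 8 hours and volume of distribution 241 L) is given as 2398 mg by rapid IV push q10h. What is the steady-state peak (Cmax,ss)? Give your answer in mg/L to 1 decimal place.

17.2 mg/L

τ/t½ = 10/8 ≈ 1.25, so fraction remaining f = (1/2)^(10/8) ≈ 0.4204.
At steady state, accumulation factor R = 1/(1 − e^(−kτ)) ≈ 1.7253.
Single-dose peak C₀ = D/Vd = 2398/241 ≈ 9.950 mg/L.
Steady-state peak Cmax,ss = C₀·R ≈ 9.950 × 1.7253 ≈ 17.167 mg/L.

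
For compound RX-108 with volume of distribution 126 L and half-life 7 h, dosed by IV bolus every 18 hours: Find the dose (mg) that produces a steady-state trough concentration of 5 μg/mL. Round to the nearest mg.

τ/t½ = 18/7 ≈ 2.5714, so f = (1/2)^(18/7) ≈ 0.168238.
Cmin,ss = (D/Vd)·f/(1−f), so D = Cmin,ss·Vd·(1−f)/f.
D = 5 × 126 × (1−f)/f ≈ 5 × 126 × 4.94396 ≈ 3114.69 mg.

3115 mg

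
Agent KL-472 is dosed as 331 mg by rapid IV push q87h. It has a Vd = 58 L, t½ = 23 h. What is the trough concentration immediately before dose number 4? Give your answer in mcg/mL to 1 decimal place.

0.4 mcg/mL

f = (1/2)^(τ/t½) = (1/2)^(87/23) ≈ 0.0727.
C₀ = D/Vd = 331/58 ≈ 5.707 mcg/mL.
Before the 4th dose, 3 doses have been given. Superposition: Cmin = C₀·(f + f² + … + f^3).
≈ 5.707 × (0.0727 + 0.0053 + 0.0004) ≈ 5.707 × 0.0784 ≈ 0.447 mcg/mL.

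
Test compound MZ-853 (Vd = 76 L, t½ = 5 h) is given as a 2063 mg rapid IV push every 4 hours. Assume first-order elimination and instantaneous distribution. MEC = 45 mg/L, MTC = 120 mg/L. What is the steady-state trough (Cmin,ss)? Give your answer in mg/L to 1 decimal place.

36.6 mg/L

Over one 4-h interval, 4/5 ≈ 0.8 half-lives elapse, leaving f ≈ 0.5743 of each dose.
At steady state, accumulation factor R = 1/(1 − e^(−kτ)) ≈ 2.3491.
Each bolus raises the concentration by D/Vd = 2063/76 ≈ 27.145 mg/L.
Steady-state peak Cmax,ss = C₀·R ≈ 27.145 × 2.3491 ≈ 63.766 mg/L.
Steady-state trough Cmin,ss = Cmax,ss·f ≈ 63.766 × 0.5743 ≈ 36.621 mg/L.
Trough 36.6 mg/L vs MEC 45 mg/L: subtherapeutic.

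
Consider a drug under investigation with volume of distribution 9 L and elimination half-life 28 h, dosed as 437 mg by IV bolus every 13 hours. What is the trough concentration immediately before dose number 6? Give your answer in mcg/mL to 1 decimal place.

102.3 mcg/mL

f = (1/2)^(τ/t½) = (1/2)^(13/28) ≈ 0.7248.
C₀ = D/Vd = 437/9 ≈ 48.556 mcg/mL.
Before the 6th dose, 5 doses have been given. Superposition: Cmin = C₀·(f + f² + … + f^5).
≈ 48.556 × (0.7248 + 0.5253 + 0.3808 + 0.2760 + 0.2000) ≈ 48.556 × 2.1069 ≈ 102.303 mcg/mL.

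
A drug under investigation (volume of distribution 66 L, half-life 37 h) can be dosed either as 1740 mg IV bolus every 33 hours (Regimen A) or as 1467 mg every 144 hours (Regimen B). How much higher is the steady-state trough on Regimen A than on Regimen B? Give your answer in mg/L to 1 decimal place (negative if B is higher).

Regimen A: f = (1/2)^(33/37) ≈ 0.5389; Cmin,ss = (1740/66)·f/(1−f) ≈ 30.812 mg/L.
Regimen B: f = (1/2)^(144/37) ≈ 0.0674; Cmin,ss = (1467/66)·f/(1−f) ≈ 1.606 mg/L.
Difference ≈ 30.812 − 1.606 ≈ 29.206 mg/L.

29.2 mg/L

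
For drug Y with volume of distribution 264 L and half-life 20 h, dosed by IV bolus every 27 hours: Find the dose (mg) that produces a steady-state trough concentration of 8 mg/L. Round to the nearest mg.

3272 mg

τ/t½ = 27/20 ≈ 1.35, so f = (1/2)^(27/20) ≈ 0.392292.
Cmin,ss = (D/Vd)·f/(1−f), so D = Cmin,ss·Vd·(1−f)/f.
D = 8 × 264 × (1−f)/f ≈ 8 × 264 × 1.54912 ≈ 3271.74 mg.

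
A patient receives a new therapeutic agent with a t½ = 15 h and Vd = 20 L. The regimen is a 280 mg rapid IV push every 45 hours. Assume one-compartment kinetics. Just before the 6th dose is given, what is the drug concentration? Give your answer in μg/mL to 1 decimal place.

2.0 μg/mL

f = (1/2)^(τ/t½) = (1/2)^(45/15) ≈ 0.1250.
C₀ = D/Vd = 280/20 ≈ 14.000 μg/mL.
Before the 6th dose, 5 doses have been given. Superposition: Cmin = C₀·(f + f² + … + f^5).
≈ 14.000 × (0.1250 + 0.0156 + 0.0020 + 0.0002 + 0.0000) ≈ 14.000 × 0.1428 ≈ 1.999 μg/mL.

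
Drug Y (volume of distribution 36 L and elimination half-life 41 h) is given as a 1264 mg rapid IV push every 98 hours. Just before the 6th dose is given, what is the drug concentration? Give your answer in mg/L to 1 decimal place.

8.3 mg/L

f = (1/2)^(τ/t½) = (1/2)^(98/41) ≈ 0.1908.
C₀ = D/Vd = 1264/36 ≈ 35.111 mg/L.
Before the 6th dose, 5 doses have been given. Superposition: Cmin = C₀·(f + f² + … + f^5).
≈ 35.111 × (0.1908 + 0.0364 + 0.0069 + 0.0013 + 0.0003) ≈ 35.111 × 0.2357 ≈ 8.276 mg/L.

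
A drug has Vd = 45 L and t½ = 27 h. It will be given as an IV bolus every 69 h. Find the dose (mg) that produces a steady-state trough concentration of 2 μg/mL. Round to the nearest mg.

τ/t½ = 69/27 ≈ 2.5556, so f = (1/2)^(69/27) ≈ 0.170099.
Cmin,ss = (D/Vd)·f/(1−f), so D = Cmin,ss·Vd·(1−f)/f.
D = 2 × 45 × (1−f)/f ≈ 2 × 45 × 4.87893 ≈ 439.10 mg.

439 mg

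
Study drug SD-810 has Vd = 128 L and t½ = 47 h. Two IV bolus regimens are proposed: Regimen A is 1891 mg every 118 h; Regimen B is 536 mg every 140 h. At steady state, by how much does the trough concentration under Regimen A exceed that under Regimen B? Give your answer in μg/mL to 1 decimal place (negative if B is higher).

Regimen A: f = (1/2)^(118/47) ≈ 0.1755; Cmin,ss = (1891/128)·f/(1−f) ≈ 3.145 μg/mL.
Regimen B: f = (1/2)^(140/47) ≈ 0.1269; Cmin,ss = (536/128)·f/(1−f) ≈ 0.609 μg/mL.
Difference ≈ 3.145 − 0.609 ≈ 2.536 μg/mL.

2.5 μg/mL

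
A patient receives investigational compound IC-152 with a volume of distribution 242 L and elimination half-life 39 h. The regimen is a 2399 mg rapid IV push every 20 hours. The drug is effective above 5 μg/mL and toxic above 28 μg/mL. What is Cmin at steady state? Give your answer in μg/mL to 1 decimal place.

k = ln2/t½ = ln2/39 ≈ 0.017773 h⁻¹; fraction remaining f = e^(−kτ) = e^(−0.017773×20) ≈ 0.7009.
Single-dose peak C₀ = D/Vd = 2399/242 ≈ 9.913 μg/mL.
Steady-state trough Cmin,ss = C₀·f/(1−f) ≈ 9.913 × 0.7009/0.2991 ≈ 23.230 μg/mL.
Trough 23.2 μg/mL vs MEC 5 μg/mL: adequate.

23.2 μg/mL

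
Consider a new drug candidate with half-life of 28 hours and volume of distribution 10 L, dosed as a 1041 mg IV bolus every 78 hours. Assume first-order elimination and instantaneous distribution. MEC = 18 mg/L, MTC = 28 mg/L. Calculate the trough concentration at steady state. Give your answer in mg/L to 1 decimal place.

τ/t½ = 78/28 ≈ 2.7857, so fraction remaining f = (1/2)^(78/28) ≈ 0.1450.
Each bolus raises the concentration by D/Vd = 1041/10 ≈ 104.100 mg/L.
Steady-state trough Cmin,ss = C₀·f/(1−f) ≈ 104.100 × 0.1450/0.8550 ≈ 17.654 mg/L.
Trough 17.7 mg/L vs MEC 18 mg/L: subtherapeutic.

17.7 mg/L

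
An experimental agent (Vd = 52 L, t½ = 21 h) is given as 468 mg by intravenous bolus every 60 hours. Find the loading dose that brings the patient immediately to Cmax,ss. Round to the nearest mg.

f = (1/2)^(60/21) ≈ 0.138011; accumulation ratio R = 1/(1−f) ≈ 1.16011.
Loading dose to hit Cmax,ss on first dose: D_load = D_maint·R ≈ 468 × 1.16011 ≈ 542.93 mg.

543 mg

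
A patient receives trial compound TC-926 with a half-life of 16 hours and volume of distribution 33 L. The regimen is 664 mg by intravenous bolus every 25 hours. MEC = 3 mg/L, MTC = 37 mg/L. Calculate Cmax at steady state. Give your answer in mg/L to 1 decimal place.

Over one 25-h interval, 25/16 ≈ 1.5625 half-lives elapse, leaving f ≈ 0.3386 of each dose.
Accumulation ratio R = 1/(1 − f) ≈ 1/0.6614 ≈ 1.5119.
Each bolus raises the concentration by D/Vd = 664/33 ≈ 20.121 mg/L.
Steady-state peak Cmax,ss = C₀·R ≈ 20.121 × 1.5119 ≈ 30.421 mg/L.
Peak 30.4 mg/L vs MTC 37 mg/L: below toxic threshold.

30.4 mg/L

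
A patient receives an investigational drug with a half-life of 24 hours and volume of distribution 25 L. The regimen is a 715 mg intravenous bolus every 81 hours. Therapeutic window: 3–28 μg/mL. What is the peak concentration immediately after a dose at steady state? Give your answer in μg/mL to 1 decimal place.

τ/t½ = 81/24 ≈ 3.375, so fraction remaining f = (1/2)^(81/24) ≈ 0.0964.
At steady state, accumulation factor R = 1/(1 − e^(−kτ)) ≈ 1.1067.
Single-dose peak C₀ = D/Vd = 715/25 ≈ 28.600 μg/mL.
Steady-state peak Cmax,ss = C₀·R ≈ 28.600 × 1.1067 ≈ 31.652 μg/mL.
Peak 31.7 μg/mL vs MTC 28 μg/mL: exceeds toxic threshold.

31.7 μg/mL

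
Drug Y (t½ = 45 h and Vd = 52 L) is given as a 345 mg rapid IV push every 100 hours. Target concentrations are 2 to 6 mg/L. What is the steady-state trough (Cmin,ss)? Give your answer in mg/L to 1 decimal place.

τ/t½ = 100/45 ≈ 2.2222, so fraction remaining f = (1/2)^(100/45) ≈ 0.2143.
Accumulation ratio R = 1/(1 − f) ≈ 1/0.7857 ≈ 1.2728.
Each bolus raises the concentration by D/Vd = 345/52 ≈ 6.635 mg/L.
Steady-state peak Cmax,ss = C₀·R ≈ 6.635 × 1.2728 ≈ 8.445 mg/L.
One interval later, Cmin,ss = Cmax,ss·e^(−kτ) ≈ 8.445 × 0.2143 ≈ 1.810 mg/L.
Trough 1.8 mg/L vs MEC 2 mg/L: subtherapeutic.

1.8 mg/L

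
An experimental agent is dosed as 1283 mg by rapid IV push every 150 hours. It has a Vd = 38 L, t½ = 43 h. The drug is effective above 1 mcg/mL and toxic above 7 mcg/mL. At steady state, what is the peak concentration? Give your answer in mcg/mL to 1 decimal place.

k = ln2/t½ = ln2/43 ≈ 0.016120 h⁻¹; fraction remaining f = e^(−kτ) = e^(−0.016120×150) ≈ 0.0891.
At steady state, accumulation factor R = 1/(1 − e^(−kτ)) ≈ 1.0978.
Single-dose peak C₀ = D/Vd = 1283/38 ≈ 33.763 mcg/mL.
Steady-state peak Cmax,ss = C₀·R ≈ 33.763 × 1.0978 ≈ 37.065 mcg/mL.
Peak 37.1 mcg/mL vs MTC 7 mcg/mL: exceeds toxic threshold.

37.1 mcg/mL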